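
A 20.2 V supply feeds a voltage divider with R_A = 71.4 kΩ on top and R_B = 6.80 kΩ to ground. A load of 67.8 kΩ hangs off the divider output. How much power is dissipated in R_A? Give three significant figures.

Total resistance from the source is R_A + (R_B‖R_L) = 77.58 kΩ, so I = 20.2/77.58 kΩ = 0.2604 mA.
P = I²·R_A = (0.2604 mA)² × 71.4 kΩ = 4.84 mW.

P ≈ 4.84 mW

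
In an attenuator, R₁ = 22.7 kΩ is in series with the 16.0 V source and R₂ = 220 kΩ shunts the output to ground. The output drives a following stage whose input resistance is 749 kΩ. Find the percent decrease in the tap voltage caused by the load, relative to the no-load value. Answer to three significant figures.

2.67 %

The divider's output (Thévenin) resistance is R₁‖R₂ = 20.58 kΩ.
Fractional drop under load = R_th/(R_th + R_L) = 20.58 / (20.58 + 749) = 0.02674.
So the output falls by 2.67 %.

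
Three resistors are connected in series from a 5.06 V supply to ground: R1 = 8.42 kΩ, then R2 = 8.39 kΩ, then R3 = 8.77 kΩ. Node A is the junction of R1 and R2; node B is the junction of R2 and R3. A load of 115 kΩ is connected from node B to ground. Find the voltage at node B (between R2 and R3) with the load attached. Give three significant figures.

At node B, R3 is in parallel with the load: R3‖R_L = 8.149 kΩ.
Below node A the resistance is R2 + (R3‖R_L) = 16.54 kΩ, so V_A = 5.06 × 16.54/24.96 = 3.353 V.
Then V_B = V_A × (R3‖R_L)/(R2 + R3‖R_L) = 3.353 × 8.149/16.54 = 1.65 V.

V ≈ 1.65 V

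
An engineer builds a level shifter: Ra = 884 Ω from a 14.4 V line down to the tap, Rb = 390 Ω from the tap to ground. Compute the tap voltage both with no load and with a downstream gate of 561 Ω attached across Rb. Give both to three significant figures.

Unloaded: 4.41 V; loaded: 2.97 V

Open-circuit: V = 14.4 × 390/(884 + 390) = 4.41 V.
With the load, Rb becomes Rb‖R_L = 230.1 Ω, so V = 14.4 × 230.1/1114 = 2.97 V.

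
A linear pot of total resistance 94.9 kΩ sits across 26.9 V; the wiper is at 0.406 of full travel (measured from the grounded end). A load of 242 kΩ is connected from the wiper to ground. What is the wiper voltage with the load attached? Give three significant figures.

V ≈ 9.98 V

The wiper splits the pot into (1−α)R = 56.37 kΩ above and αR = 38.53 kΩ below.
Lower section ‖ load = 33.24 kΩ.
V_wiper = 26.9 × 33.24/(56.37 + 33.24) = 9.98 V.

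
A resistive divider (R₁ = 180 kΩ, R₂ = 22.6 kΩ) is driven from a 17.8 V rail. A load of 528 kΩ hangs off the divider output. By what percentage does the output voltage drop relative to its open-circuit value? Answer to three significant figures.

3.66 %

The divider's output (Thévenin) resistance is R₁‖R₂ = 20.08 kΩ.
Fractional drop under load = R_th/(R_th + R_L) = 20.08 / (20.08 + 528) = 0.03664.
So the output falls by 3.66 %.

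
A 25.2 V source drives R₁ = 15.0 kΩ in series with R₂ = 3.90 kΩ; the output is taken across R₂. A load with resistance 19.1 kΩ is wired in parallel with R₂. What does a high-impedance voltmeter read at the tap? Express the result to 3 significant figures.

The load sits in parallel with R₂: R₂‖R_L = (3.90 × 19.1) / (3.90 + 19.1) = 3.239 kΩ.
V_out = 25.2 × 3.239 / (15.0 + 3.239) = 25.2 × 3.239/18.24 = 4.47 V.

V_out ≈ 4.47 V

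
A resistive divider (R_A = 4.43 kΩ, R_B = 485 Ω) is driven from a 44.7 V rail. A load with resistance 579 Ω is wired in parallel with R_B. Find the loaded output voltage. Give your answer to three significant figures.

The load sits in parallel with R_B: R_B‖R_L = (485 × 579) / (485 + 579) = 263.9 Ω.
V_out = 44.7 × 263.9 / (4430 + 263.9) = 44.7 × 263.9/4694 = 2.51 V.
(Unloaded it would have been 4.41 V.)

V_out ≈ 2.51 V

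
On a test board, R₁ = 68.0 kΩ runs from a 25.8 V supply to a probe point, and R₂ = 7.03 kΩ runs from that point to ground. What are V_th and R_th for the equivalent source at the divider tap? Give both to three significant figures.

V_th = 2.42 V, R_th = 6.37 kΩ

V_th is the open-circuit tap voltage: 25.8 × 7.03/(68.0 + 7.03) = 2.42 V.
With the supply zeroed, R₁ and R₂ appear in parallel from the tap: R_th = R₁‖R₂ = (68.0 × 7.03)/75.03 = 6.37 kΩ.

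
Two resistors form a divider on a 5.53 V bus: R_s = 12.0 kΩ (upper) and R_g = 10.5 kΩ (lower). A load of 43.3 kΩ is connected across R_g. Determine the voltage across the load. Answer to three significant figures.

V_out ≈ 2.29 V

The load sits in parallel with R_g: R_g‖R_L = (10.5 × 43.3) / (10.5 + 43.3) = 8.451 kΩ.
V_out = 5.53 × 8.451 / (12.0 + 8.451) = 5.53 × 8.451/20.45 = 2.29 V.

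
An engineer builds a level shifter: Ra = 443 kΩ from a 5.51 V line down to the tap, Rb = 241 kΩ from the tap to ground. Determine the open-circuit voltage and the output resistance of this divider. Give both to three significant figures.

V_th = 1.94 V, R_th = 156 kΩ

V_th is the open-circuit tap voltage: 5.51 × 241/(443 + 241) = 1.94 V.
With the supply zeroed, Ra and Rb appear in parallel from the tap: R_th = Ra‖Rb = (443 × 241)/684.0 = 156 kΩ.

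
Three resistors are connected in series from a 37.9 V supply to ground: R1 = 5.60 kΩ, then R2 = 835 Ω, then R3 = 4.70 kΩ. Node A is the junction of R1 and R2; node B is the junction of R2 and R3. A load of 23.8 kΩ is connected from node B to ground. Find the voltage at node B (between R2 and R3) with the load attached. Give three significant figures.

V ≈ 14.4 V

At node B, R3 is in parallel with the load: R3‖R_L = 3925 Ω.
Below node A the resistance is R2 + (R3‖R_L) = 4760 Ω, so V_A = 37.9 × 4760/10360 = 17.41 V.
Then V_B = V_A × (R3‖R_L)/(R2 + R3‖R_L) = 17.41 × 3925/4760 = 14.4 V.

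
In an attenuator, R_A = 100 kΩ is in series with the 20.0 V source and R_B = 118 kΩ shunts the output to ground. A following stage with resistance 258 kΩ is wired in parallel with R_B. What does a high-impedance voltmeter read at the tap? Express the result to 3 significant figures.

V_out ≈ 8.95 V

The load sits in parallel with R_B: R_B‖R_L = (118 × 258) / (118 + 258) = 80.97 kΩ.
V_out = 20.0 × 80.97 / (100 + 80.97) = 20.0 × 80.97/181.0 = 8.95 V.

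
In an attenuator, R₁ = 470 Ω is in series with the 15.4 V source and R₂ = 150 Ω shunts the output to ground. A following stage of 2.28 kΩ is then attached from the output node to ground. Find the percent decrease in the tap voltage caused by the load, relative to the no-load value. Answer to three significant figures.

The divider's output (Thévenin) resistance is R₁‖R₂ = 113.7 Ω.
Fractional drop under load = R_th/(R_th + R_L) = 113.7 / (113.7 + 2280) = 0.04750.
So the output falls by 4.75 %.

4.75 %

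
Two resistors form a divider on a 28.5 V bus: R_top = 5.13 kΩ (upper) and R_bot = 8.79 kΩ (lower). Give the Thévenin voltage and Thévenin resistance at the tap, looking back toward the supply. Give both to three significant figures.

V_th is the open-circuit tap voltage: 28.5 × 8.79/(5.13 + 8.79) = 18.0 V.
With the supply zeroed, R_top and R_bot appear in parallel from the tap: R_th = R_top‖R_bot = (5.13 × 8.79)/13.92 = 3.24 kΩ.

V_th = 18.0 V, R_th = 3.24 kΩ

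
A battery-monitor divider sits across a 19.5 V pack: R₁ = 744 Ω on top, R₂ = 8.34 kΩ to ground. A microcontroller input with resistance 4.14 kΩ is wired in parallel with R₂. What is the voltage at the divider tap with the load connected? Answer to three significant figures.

The load sits in parallel with R₂: R₂‖R_L = (8340 × 4140) / (8340 + 4140) = 2767 Ω.
V_out = 19.5 × 2767 / (744 + 2767) = 19.5 × 2767/3511 = 15.4 V.
(Unloaded it would have been 17.9 V.)

V_out ≈ 15.4 V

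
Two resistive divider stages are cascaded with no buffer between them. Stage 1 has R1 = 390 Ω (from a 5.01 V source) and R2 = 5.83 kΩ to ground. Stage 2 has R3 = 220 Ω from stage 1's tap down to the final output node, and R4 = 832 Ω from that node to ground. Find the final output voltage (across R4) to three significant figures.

V_out ≈ 2.76 V

Stage 2 presents R3+R4 = 1052 Ω as a load on stage 1's tap.
Stage 1's lower leg becomes R2‖(R3+R4) = 891.2 Ω, so V_mid = 5.01 × 891.2/1281 = 3.485 V.
Stage 2 is itself unloaded: V_out = V_mid × R4/(R3+R4) = 3.485 × 832/1052 = 2.76 V.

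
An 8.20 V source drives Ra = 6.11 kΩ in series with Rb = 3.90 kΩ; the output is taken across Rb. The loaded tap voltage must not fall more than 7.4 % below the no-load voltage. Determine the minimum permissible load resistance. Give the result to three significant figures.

R_L(min) ≈ 29.8 kΩ

Output resistance R_th = Ra‖Rb = (6.11 × 3.90)/10.01 = 2.381 kΩ.
The fractional drop is R_th/(R_th + R_L); requiring this ≤ 0.0740 gives R_L ≥ R_th(1/0.0740 − 1) = 2.381 × 12.51 = 29.8 kΩ.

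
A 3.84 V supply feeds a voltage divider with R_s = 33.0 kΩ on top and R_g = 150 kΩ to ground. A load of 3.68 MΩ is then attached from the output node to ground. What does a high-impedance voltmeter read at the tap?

V_out ≈ 3.12 V

The load sits in parallel with R_g: R_g‖R_L = (150 × 3680) / (150 + 3680) = 144.1 kΩ.
V_out = 3.84 × 144.1 / (33.0 + 144.1) = 3.84 × 144.1/177.1 = 3.12 V.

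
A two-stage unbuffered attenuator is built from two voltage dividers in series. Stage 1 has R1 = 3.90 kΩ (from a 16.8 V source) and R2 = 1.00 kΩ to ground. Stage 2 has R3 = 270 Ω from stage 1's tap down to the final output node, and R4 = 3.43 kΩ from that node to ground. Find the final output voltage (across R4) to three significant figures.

V_out ≈ 2.62 V

Stage 2 presents R3+R4 = 3700 Ω as a load on stage 1's tap.
Stage 1's lower leg becomes R2‖(R3+R4) = 787.2 Ω, so V_mid = 16.8 × 787.2/4687 = 2.822 V.
Stage 2 is itself unloaded: V_out = V_mid × R4/(R3+R4) = 2.822 × 3430/3700 = 2.62 V.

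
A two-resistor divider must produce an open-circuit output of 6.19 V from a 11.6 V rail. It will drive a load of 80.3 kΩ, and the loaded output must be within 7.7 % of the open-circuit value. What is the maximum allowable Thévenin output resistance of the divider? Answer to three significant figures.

Loading drop = R_th/(R_th + R_L) ≤ 0.0770, so R_th ≤ R_L · ε/(1−ε) = 80.3 kΩ × 0.0770/0.9230 = 6.70 kΩ.
(Any R1, R2 with R2/(R1+R2) = 0.534 and R1‖R2 ≤ 6.70 kΩ will meet the spec.)

R_th ≤ 6.70 kΩ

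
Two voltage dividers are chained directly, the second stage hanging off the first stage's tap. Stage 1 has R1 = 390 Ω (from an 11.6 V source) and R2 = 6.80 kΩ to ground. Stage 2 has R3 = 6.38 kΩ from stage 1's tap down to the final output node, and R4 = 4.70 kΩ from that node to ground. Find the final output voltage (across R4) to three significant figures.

Stage 2 presents R3+R4 = 11080 Ω as a load on stage 1's tap.
Stage 1's lower leg becomes R2‖(R3+R4) = 4214 Ω, so V_mid = 11.6 × 4214/4604 = 10.62 V.
Stage 2 is itself unloaded: V_out = V_mid × R4/(R3+R4) = 10.62 × 4700/11080 = 4.50 V.

V_out ≈ 4.50 V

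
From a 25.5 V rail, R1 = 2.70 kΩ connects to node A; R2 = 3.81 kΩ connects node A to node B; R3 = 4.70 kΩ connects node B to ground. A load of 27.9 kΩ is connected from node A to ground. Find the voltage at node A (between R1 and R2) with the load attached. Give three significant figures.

Below node A the series string R2+R3 = 8.510 kΩ sits in parallel with the 27.9 kΩ load: 6.521 kΩ.
V_A = 25.5 × 6.521/(2.70 + 6.521) = 18.0 V.

V ≈ 18.0 V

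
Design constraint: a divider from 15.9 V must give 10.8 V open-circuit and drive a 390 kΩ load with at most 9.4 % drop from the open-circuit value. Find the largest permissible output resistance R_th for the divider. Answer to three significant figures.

R_th ≤ 40.5 kΩ

Loading drop = R_th/(R_th + R_L) ≤ 0.0940, so R_th ≤ R_L · ε/(1−ε) = 390 kΩ × 0.0940/0.9060 = 40.5 kΩ.
(Any R1, R2 with R2/(R1+R2) = 0.679 and R1‖R2 ≤ 40.5 kΩ will meet the spec.)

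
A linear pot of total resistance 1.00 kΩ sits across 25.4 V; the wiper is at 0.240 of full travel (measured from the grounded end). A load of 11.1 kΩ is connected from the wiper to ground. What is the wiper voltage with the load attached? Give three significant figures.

V ≈ 6.00 V

The wiper splits the pot into (1−α)R = 760.0 Ω above and αR = 240.0 Ω below.
Lower section ‖ load = 234.9 Ω.
V_wiper = 25.4 × 234.9/(760.0 + 234.9) = 6.00 V.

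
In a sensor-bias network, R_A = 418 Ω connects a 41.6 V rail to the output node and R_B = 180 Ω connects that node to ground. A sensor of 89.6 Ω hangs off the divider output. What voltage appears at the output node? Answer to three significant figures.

The load sits in parallel with R_B: R_B‖R_L = (180 × 89.6) / (180 + 89.6) = 59.82 Ω.
V_out = 41.6 × 59.82 / (418 + 59.82) = 41.6 × 59.82/477.8 = 5.21 V.
(Unloaded it would have been 12.5 V.)

V_out ≈ 5.21 V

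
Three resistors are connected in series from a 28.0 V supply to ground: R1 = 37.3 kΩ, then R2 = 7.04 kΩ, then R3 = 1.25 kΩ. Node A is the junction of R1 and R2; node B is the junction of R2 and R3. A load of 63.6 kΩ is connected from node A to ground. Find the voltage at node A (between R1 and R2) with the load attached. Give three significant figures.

V ≈ 4.60 V

Below node A the series string R2+R3 = 8.290 kΩ sits in parallel with the 63.6 kΩ load: 7.334 kΩ.
V_A = 28.0 × 7.334/(37.3 + 7.334) = 4.60 V.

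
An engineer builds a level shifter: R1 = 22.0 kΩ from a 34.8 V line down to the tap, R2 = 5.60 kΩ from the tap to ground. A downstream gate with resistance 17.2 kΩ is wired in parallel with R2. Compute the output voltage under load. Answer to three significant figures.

V_out ≈ 5.61 V

The load sits in parallel with R2: R2‖R_L = (5.60 × 17.2) / (5.60 + 17.2) = 4.225 kΩ.
V_out = 34.8 × 4.225 / (22.0 + 4.225) = 34.8 × 4.225/26.22 = 5.61 V.
(Unloaded it would have been 7.06 V.)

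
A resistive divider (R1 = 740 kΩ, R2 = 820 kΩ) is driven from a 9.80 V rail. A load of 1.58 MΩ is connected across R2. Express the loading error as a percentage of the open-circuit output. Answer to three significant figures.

19.8 %

Unloaded V = 9.80 × 820/1560 = 5.151 V.
Loaded: R2‖R_L = 539.8 kΩ, giving V = 9.80 × 539.8/1280 = 4.134 V.
Drop = (5.151 − 4.134) / 5.151 = 19.8 %.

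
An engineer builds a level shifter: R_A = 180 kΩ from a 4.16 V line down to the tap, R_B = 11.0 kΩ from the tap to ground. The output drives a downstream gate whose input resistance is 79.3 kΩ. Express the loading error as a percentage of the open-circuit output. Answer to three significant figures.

11.6 %

Unloaded V = 4.16 × 11.0/191.0 = 0.23958 V.
Loaded: R_B‖R_L = 9.660 kΩ, giving V = 4.16 × 9.660/189.7 = 0.21188 V.
Drop = (0.23958 − 0.21188) / 0.23958 = 11.6 %.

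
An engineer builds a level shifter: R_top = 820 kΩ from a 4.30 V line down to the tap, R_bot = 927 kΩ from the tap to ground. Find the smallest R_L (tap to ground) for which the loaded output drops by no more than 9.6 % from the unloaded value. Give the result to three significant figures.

R_L(min) ≈ 4.10 MΩ

Output resistance R_th = R_top‖R_bot = (820 × 927)/1747 = 435.1 kΩ.
The fractional drop is R_th/(R_th + R_L); requiring this ≤ 0.0960 gives R_L ≥ R_th(1/0.0960 − 1) = 435.1 × 9.417 = 4.10 MΩ.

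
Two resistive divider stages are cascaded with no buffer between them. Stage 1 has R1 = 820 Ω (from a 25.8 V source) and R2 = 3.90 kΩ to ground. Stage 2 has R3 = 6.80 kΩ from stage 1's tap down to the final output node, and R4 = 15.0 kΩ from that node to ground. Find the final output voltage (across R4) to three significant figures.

V_out ≈ 14.2 V

Stage 2 presents R3+R4 = 21800 Ω as a load on stage 1's tap.
Stage 1's lower leg becomes R2‖(R3+R4) = 3308 Ω, so V_mid = 25.8 × 3308/4128 = 20.68 V.
Stage 2 is itself unloaded: V_out = V_mid × R4/(R3+R4) = 20.68 × 15000/21800 = 14.2 V.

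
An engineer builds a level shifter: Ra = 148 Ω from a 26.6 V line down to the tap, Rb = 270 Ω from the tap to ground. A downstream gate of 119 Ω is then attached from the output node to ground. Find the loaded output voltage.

V_out ≈ 9.53 V

The load sits in parallel with Rb: Rb‖R_L = (270 × 119) / (270 + 119) = 82.60 Ω.
V_out = 26.6 × 82.60 / (148 + 82.60) = 26.6 × 82.60/230.6 = 9.53 V.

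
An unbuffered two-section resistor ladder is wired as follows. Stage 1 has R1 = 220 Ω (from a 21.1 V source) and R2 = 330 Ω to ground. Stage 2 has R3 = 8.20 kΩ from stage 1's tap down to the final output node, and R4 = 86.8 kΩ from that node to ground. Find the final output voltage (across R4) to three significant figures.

V_out ≈ 11.6 V

Stage 2 presents R3+R4 = 95000 Ω as a load on stage 1's tap.
Stage 1's lower leg becomes R2‖(R3+R4) = 328.9 Ω, so V_mid = 21.1 × 328.9/548.9 = 12.64 V.
Stage 2 is itself unloaded: V_out = V_mid × R4/(R3+R4) = 12.64 × 86800/95000 = 11.6 V.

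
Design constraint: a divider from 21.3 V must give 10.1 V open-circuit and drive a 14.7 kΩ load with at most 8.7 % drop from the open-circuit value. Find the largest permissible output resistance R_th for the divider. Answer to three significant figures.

Loading drop = R_th/(R_th + R_L) ≤ 0.0870, so R_th ≤ R_L · ε/(1−ε) = 14.7 kΩ × 0.0870/0.9130 = 1.40 kΩ.
(Any R1, R2 with R2/(R1+R2) = 0.474 and R1‖R2 ≤ 1.40 kΩ will meet the spec.)

R_th ≤ 1.40 kΩ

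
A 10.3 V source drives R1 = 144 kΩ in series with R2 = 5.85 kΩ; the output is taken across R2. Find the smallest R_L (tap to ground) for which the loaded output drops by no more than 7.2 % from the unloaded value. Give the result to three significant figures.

R_L(min) ≈ 72.5 kΩ

Output resistance R_th = R1‖R2 = (144 × 5.85)/149.8 = 5.622 kΩ.
The fractional drop is R_th/(R_th + R_L); requiring this ≤ 0.0720 gives R_L ≥ R_th(1/0.0720 − 1) = 5.622 × 12.89 = 72.5 kΩ.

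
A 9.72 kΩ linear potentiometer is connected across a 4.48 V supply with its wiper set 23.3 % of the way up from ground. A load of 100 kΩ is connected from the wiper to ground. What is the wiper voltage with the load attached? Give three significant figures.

The wiper splits the pot into (1−α)R = 7.455 kΩ above and αR = 2.265 kΩ below.
Lower section ‖ load = 2.215 kΩ.
V_wiper = 4.48 × 2.215/(7.455 + 2.215) = 1.03 V.

V ≈ 1.03 V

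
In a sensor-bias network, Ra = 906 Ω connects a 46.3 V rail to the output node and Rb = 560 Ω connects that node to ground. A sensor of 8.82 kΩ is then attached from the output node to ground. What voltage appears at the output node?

V_out ≈ 17.0 V

The load sits in parallel with Rb: Rb‖R_L = (560 × 8820) / (560 + 8820) = 526.6 Ω.
V_out = 46.3 × 526.6 / (906 + 526.6) = 46.3 × 526.6/1433 = 17.0 V.
(Unloaded it would have been 17.7 V.)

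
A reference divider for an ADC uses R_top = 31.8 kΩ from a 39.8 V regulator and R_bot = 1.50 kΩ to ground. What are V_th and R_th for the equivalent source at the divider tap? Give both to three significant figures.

V_th = 1.79 V, R_th = 1.43 kΩ

V_th is the open-circuit tap voltage: 39.8 × 1.50/(31.8 + 1.50) = 1.79 V.
With the supply zeroed, R_top and R_bot appear in parallel from the tap: R_th = R_top‖R_bot = (31.8 × 1.50)/33.30 = 1.43 kΩ.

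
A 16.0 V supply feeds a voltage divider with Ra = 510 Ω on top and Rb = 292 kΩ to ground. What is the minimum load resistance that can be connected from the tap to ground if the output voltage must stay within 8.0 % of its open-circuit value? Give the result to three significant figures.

R_L(min) ≈ 5.85 kΩ

Output resistance R_th = Ra‖Rb = (510 × 292000)/292500 = 509.1 Ω.
The fractional drop is R_th/(R_th + R_L); requiring this ≤ 0.0800 gives R_L ≥ R_th(1/0.0800 − 1) = 509.1 × 11.50 = 5.85 kΩ.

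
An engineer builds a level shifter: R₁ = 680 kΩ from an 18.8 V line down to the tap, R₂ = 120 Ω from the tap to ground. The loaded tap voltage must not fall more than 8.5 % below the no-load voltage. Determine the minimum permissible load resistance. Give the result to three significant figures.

Output resistance R_th = R₁‖R₂ = (680000 × 120)/680100 = 120.0 Ω.
The fractional drop is R_th/(R_th + R_L); requiring this ≤ 0.0850 gives R_L ≥ R_th(1/0.0850 − 1) = 120.0 × 10.76 = 1.29 kΩ.

R_L(min) ≈ 1.29 kΩ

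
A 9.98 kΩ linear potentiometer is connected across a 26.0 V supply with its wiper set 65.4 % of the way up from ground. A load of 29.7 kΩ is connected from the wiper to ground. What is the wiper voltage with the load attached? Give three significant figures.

The wiper splits the pot into (1−α)R = 3.453 kΩ above and αR = 6.527 kΩ below.
Lower section ‖ load = 5.351 kΩ.
V_wiper = 26.0 × 5.351/(3.453 + 5.351) = 15.8 V.

V ≈ 15.8 V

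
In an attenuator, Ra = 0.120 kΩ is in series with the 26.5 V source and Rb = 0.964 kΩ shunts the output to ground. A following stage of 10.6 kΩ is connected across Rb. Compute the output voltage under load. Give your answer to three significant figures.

V_out ≈ 23.3 V

The load sits in parallel with Rb: Rb‖R_L = (964 × 10600) / (964 + 10600) = 883.6 Ω.
V_out = 26.5 × 883.6 / (120 + 883.6) = 26.5 × 883.6/1004 = 23.3 V.
(Unloaded it would have been 23.6 V.)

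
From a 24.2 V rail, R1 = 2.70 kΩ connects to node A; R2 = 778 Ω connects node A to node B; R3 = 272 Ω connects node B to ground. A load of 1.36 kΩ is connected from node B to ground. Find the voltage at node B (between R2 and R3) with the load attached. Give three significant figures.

At node B, R3 is in parallel with the load: R3‖R_L = 226.7 Ω.
Below node A the resistance is R2 + (R3‖R_L) = 1005 Ω, so V_A = 24.2 × 1005/3705 = 6.563 V.
Then V_B = V_A × (R3‖R_L)/(R2 + R3‖R_L) = 6.563 × 226.7/1005 = 1.48 V.

V ≈ 1.48 V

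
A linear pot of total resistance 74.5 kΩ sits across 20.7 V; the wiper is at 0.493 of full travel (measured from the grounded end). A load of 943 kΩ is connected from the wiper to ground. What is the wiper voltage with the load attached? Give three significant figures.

The wiper splits the pot into (1−α)R = 37.77 kΩ above and αR = 36.73 kΩ below.
Lower section ‖ load = 35.35 kΩ.
V_wiper = 20.7 × 35.35/(37.77 + 35.35) = 10.0 V.

V ≈ 10.0 V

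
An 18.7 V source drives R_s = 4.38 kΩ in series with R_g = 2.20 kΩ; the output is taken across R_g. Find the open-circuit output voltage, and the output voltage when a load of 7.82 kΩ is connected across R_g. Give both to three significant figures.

Open-circuit: V = 18.7 × 2.20/(4.38 + 2.20) = 6.25 V.
With the load, R_g becomes R_g‖R_L = 1.717 kΩ, so V = 18.7 × 1.717/6.097 = 5.27 V.

Unloaded: 6.25 V; loaded: 5.27 V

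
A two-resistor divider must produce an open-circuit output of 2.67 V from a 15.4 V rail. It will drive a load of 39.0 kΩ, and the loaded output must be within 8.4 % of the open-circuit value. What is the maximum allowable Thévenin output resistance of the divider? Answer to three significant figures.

Loading drop = R_th/(R_th + R_L) ≤ 0.0840, so R_th ≤ R_L · ε/(1−ε) = 39.0 kΩ × 0.0840/0.9160 = 3.58 kΩ.
(Any R1, R2 with R2/(R1+R2) = 0.173 and R1‖R2 ≤ 3.58 kΩ will meet the spec.)

R_th ≤ 3.58 kΩ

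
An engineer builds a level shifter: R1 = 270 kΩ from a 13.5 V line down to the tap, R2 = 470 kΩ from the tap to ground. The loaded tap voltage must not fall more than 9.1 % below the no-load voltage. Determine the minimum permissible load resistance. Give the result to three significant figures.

R_L(min) ≈ 1.71 MΩ

Output resistance R_th = R1‖R2 = (270 × 470)/740.0 = 171.5 kΩ.
The fractional drop is R_th/(R_th + R_L); requiring this ≤ 0.0910 gives R_L ≥ R_th(1/0.0910 − 1) = 171.5 × 9.989 = 1.71 MΩ.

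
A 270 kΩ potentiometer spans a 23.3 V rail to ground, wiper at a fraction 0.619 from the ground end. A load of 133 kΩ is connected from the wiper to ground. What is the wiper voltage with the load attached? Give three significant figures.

The wiper splits the pot into (1−α)R = 102.9 kΩ above and αR = 167.1 kΩ below.
Lower section ‖ load = 74.06 kΩ.
V_wiper = 23.3 × 74.06/(102.9 + 74.06) = 9.75 V.

V ≈ 9.75 V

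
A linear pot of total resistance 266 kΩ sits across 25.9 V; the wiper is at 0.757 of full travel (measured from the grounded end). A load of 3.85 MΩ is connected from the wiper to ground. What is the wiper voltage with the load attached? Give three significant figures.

The wiper splits the pot into (1−α)R = 64.64 kΩ above and αR = 201.4 kΩ below.
Lower section ‖ load = 191.4 kΩ.
V_wiper = 25.9 × 191.4/(64.64 + 191.4) = 19.4 V.

V ≈ 19.4 V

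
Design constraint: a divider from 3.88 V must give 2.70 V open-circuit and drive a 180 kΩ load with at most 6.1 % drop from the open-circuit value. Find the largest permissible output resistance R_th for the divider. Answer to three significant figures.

R_th ≤ 11.7 kΩ

Loading drop = R_th/(R_th + R_L) ≤ 0.0610, so R_th ≤ R_L · ε/(1−ε) = 180 kΩ × 0.0610/0.9390 = 11.7 kΩ.
(Any R1, R2 with R2/(R1+R2) = 0.696 and R1‖R2 ≤ 11.7 kΩ will meet the spec.)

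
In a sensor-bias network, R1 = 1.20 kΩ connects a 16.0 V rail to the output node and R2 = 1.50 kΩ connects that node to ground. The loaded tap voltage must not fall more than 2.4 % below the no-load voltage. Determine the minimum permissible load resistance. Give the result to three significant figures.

R_L(min) ≈ 27.1 kΩ

Output resistance R_th = R1‖R2 = (1200 × 1500)/2700 = 666.7 Ω.
The fractional drop is R_th/(R_th + R_L); requiring this ≤ 0.0240 gives R_L ≥ R_th(1/0.0240 − 1) = 666.7 × 40.67 = 27.1 kΩ.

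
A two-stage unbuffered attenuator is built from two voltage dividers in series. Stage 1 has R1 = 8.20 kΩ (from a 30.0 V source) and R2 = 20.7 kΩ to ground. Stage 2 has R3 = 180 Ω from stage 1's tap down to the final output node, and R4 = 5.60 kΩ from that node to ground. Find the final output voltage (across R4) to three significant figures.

Stage 2 presents R3+R4 = 5780 Ω as a load on stage 1's tap.
Stage 1's lower leg becomes R2‖(R3+R4) = 4518 Ω, so V_mid = 30.0 × 4518/12720 = 10.66 V.
Stage 2 is itself unloaded: V_out = V_mid × R4/(R3+R4) = 10.66 × 5600/5780 = 10.3 V.

V_out ≈ 10.3 V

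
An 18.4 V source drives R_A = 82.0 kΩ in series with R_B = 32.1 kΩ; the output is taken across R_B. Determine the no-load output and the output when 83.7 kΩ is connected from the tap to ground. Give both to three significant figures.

Unloaded: 5.18 V; loaded: 4.06 V

Open-circuit: V = 18.4 × 32.1/(82.0 + 32.1) = 5.18 V.
With the load, R_B becomes R_B‖R_L = 23.20 kΩ, so V = 18.4 × 23.20/105.2 = 4.06 V.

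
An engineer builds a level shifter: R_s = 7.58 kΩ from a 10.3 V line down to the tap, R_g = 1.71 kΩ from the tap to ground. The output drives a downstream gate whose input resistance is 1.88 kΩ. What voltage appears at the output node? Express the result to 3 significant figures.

V_out ≈ 1.09 V

The load sits in parallel with R_g: R_g‖R_L = (1.71 × 1.88) / (1.71 + 1.88) = 0.8955 kΩ.
V_out = 10.3 × 0.8955 / (7.58 + 0.8955) = 10.3 × 0.8955/8.475 = 1.09 V.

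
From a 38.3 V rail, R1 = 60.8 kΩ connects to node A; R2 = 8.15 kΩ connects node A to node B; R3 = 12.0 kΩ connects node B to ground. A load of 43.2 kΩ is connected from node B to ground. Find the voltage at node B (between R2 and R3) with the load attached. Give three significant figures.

V ≈ 4.59 V

At node B, R3 is in parallel with the load: R3‖R_L = 9.391 kΩ.
Below node A the resistance is R2 + (R3‖R_L) = 17.54 kΩ, so V_A = 38.3 × 17.54/78.34 = 8.576 V.
Then V_B = V_A × (R3‖R_L)/(R2 + R3‖R_L) = 8.576 × 9.391/17.54 = 4.59 V.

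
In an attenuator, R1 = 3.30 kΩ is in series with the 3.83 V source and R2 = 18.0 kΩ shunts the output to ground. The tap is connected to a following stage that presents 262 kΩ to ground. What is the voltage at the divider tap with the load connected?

The load sits in parallel with R2: R2‖R_L = (18.0 × 262) / (18.0 + 262) = 16.84 kΩ.
V_out = 3.83 × 16.84 / (3.30 + 16.84) = 3.83 × 16.84/20.14 = 3.20 V.

V_out ≈ 3.20 V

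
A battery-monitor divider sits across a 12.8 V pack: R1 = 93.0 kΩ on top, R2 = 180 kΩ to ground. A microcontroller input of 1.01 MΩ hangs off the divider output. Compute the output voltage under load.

The load sits in parallel with R2: R2‖R_L = (180 × 1010) / (180 + 1010) = 152.8 kΩ.
V_out = 12.8 × 152.8 / (93.0 + 152.8) = 12.8 × 152.8/245.8 = 7.96 V.
(Unloaded it would have been 8.44 V.)

V_out ≈ 7.96 V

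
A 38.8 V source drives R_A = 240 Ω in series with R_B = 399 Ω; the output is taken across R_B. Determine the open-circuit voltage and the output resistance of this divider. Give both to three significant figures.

V_th is the open-circuit tap voltage: 38.8 × 399/(240 + 399) = 24.2 V.
With the supply zeroed, R_A and R_B appear in parallel from the tap: R_th = R_A‖R_B = (240 × 399)/639.0 = 150 Ω.

V_th = 24.2 V, R_th = 150 Ω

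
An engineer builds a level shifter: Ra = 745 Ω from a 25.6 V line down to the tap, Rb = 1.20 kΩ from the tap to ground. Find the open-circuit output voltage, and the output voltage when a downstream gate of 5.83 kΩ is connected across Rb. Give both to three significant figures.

Unloaded: 15.8 V; loaded: 14.6 V

Open-circuit: V = 25.6 × 1200/(745 + 1200) = 15.8 V.
With the load, Rb becomes Rb‖R_L = 995.2 Ω, so V = 25.6 × 995.2/1740 = 14.6 V.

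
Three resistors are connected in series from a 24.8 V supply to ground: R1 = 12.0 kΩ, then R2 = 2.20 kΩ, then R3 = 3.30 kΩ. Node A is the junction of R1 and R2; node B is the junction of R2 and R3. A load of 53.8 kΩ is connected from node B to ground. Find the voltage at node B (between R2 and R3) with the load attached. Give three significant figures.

V ≈ 4.45 V

At node B, R3 is in parallel with the load: R3‖R_L = 3.109 kΩ.
Below node A the resistance is R2 + (R3‖R_L) = 5.309 kΩ, so V_A = 24.8 × 5.309/17.31 = 7.607 V.
Then V_B = V_A × (R3‖R_L)/(R2 + R3‖R_L) = 7.607 × 3.109/5.309 = 4.45 V.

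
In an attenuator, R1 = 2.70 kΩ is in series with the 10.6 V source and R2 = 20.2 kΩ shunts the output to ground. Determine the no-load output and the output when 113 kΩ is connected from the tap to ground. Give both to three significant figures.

Open-circuit: V = 10.6 × 20.2/(2.70 + 20.2) = 9.35 V.
With the load, R2 becomes R2‖R_L = 17.14 kΩ, so V = 10.6 × 17.14/19.84 = 9.16 V.

Unloaded: 9.35 V; loaded: 9.16 V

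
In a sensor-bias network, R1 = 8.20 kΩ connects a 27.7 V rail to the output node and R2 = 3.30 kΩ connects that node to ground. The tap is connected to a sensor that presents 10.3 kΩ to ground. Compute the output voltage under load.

The load sits in parallel with R2: R2‖R_L = (3.30 × 10.3) / (3.30 + 10.3) = 2.499 kΩ.
V_out = 27.7 × 2.499 / (8.20 + 2.499) = 27.7 × 2.499/10.70 = 6.47 V.
(Unloaded it would have been 7.95 V.)

V_out ≈ 6.47 V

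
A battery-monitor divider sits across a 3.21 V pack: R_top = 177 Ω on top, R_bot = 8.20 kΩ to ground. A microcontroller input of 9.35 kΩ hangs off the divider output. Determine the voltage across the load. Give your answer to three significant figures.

V_out ≈ 3.09 V

The load sits in parallel with R_bot: R_bot‖R_L = (8200 × 9350) / (8200 + 9350) = 4369 Ω.
V_out = 3.21 × 4369 / (177 + 4369) = 3.21 × 4369/4546 = 3.09 V.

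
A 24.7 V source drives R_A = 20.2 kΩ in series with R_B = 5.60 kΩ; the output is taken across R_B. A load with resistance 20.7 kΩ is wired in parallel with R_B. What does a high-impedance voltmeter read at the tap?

The load sits in parallel with R_B: R_B‖R_L = (5.60 × 20.7) / (5.60 + 20.7) = 4.408 kΩ.
V_out = 24.7 × 4.408 / (20.2 + 4.408) = 24.7 × 4.408/24.61 = 4.42 V.
(Unloaded it would have been 5.36 V.)

V_out ≈ 4.42 V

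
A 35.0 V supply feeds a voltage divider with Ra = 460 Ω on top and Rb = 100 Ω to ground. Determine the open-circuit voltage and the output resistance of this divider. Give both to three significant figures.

V_th is the open-circuit tap voltage: 35.0 × 100/(460 + 100) = 6.25 V.
With the supply zeroed, Ra and Rb appear in parallel from the tap: R_th = Ra‖Rb = (460 × 100)/560.0 = 82.1 Ω.

V_th = 6.25 V, R_th = 82.1 Ω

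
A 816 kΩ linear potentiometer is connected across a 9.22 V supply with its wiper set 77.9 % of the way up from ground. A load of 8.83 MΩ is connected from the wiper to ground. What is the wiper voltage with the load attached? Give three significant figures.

The wiper splits the pot into (1−α)R = 180.3 kΩ above and αR = 635.7 kΩ below.
Lower section ‖ load = 593.0 kΩ.
V_wiper = 9.22 × 593.0/(180.3 + 593.0) = 7.07 V.

V ≈ 7.07 V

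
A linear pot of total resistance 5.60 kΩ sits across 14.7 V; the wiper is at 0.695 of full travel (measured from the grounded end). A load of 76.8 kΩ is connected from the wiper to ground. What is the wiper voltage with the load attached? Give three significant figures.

The wiper splits the pot into (1−α)R = 1.708 kΩ above and αR = 3.892 kΩ below.
Lower section ‖ load = 3.704 kΩ.
V_wiper = 14.7 × 3.704/(1.708 + 3.704) = 10.1 V.

V ≈ 10.1 V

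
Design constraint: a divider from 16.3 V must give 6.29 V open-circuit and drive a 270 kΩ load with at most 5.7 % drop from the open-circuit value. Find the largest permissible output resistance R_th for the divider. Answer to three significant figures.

R_th ≤ 16.3 kΩ

Loading drop = R_th/(R_th + R_L) ≤ 0.0570, so R_th ≤ R_L · ε/(1−ε) = 270 kΩ × 0.0570/0.9430 = 16.3 kΩ.
(Any R1, R2 with R2/(R1+R2) = 0.386 and R1‖R2 ≤ 16.3 kΩ will meet the spec.)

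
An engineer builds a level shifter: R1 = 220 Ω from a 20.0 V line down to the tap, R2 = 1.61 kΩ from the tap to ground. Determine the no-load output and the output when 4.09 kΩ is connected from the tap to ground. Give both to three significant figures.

Unloaded: 17.6 V; loaded: 16.8 V

Open-circuit: V = 20.0 × 1610/(220 + 1610) = 17.6 V.
With the load, R2 becomes R2‖R_L = 1155 Ω, so V = 20.0 × 1155/1375 = 16.8 V.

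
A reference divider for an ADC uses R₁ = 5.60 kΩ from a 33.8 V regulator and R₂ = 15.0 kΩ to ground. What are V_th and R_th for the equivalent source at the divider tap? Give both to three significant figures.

V_th is the open-circuit tap voltage: 33.8 × 15.0/(5.60 + 15.0) = 24.6 V.
With the supply zeroed, R₁ and R₂ appear in parallel from the tap: R_th = R₁‖R₂ = (5.60 × 15.0)/20.60 = 4.08 kΩ.

V_th = 24.6 V, R_th = 4.08 kΩ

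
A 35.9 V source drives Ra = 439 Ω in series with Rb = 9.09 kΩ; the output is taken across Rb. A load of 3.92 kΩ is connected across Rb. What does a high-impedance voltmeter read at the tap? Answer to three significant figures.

V_out ≈ 30.9 V

The load sits in parallel with Rb: Rb‖R_L = (9090 × 3920) / (9090 + 3920) = 2739 Ω.
V_out = 35.9 × 2739 / (439 + 2739) = 35.9 × 2739/3178 = 30.9 V.
(Unloaded it would have been 34.2 V.)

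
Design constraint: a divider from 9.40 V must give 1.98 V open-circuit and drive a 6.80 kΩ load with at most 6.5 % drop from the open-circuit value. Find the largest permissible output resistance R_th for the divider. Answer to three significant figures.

Loading drop = R_th/(R_th + R_L) ≤ 0.0650, so R_th ≤ R_L · ε/(1−ε) = 6.80 kΩ × 0.0650/0.9350 = 473 Ω.

R_th ≤ 473 Ω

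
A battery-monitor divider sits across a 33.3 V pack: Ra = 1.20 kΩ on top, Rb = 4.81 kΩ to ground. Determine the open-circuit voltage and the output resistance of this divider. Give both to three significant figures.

V_th is the open-circuit tap voltage: 33.3 × 4.81/(1.20 + 4.81) = 26.7 V.
With the supply zeroed, Ra and Rb appear in parallel from the tap: R_th = Ra‖Rb = (1.20 × 4.81)/6.010 = 960 Ω.

V_th = 26.7 V, R_th = 960 Ω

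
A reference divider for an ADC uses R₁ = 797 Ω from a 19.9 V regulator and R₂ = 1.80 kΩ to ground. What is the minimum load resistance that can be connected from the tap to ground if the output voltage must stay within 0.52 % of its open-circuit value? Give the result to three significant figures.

Output resistance R_th = R₁‖R₂ = (797 × 1800)/2597 = 552.4 Ω.
The fractional drop is R_th/(R_th + R_L); requiring this ≤ 0.00520 gives R_L ≥ R_th(1/0.00520 − 1) = 552.4 × 191.3 = 106 kΩ.

R_L(min) ≈ 106 kΩ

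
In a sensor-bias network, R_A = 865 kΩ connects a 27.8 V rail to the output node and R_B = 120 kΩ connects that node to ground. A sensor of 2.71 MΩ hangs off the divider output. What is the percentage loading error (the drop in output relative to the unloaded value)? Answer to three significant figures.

3.74 %

The divider's output (Thévenin) resistance is R_A‖R_B = 105.4 kΩ.
Fractional drop under load = R_th/(R_th + R_L) = 105.4 / (105.4 + 2710) = 0.03743.
So the output falls by 3.74 %.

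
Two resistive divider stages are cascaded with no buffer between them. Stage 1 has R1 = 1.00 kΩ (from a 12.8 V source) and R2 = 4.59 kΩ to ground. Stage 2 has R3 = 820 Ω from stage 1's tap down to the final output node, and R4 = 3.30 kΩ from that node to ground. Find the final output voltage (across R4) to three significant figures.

V_out ≈ 7.02 V

Stage 2 presents R3+R4 = 4120 Ω as a load on stage 1's tap.
Stage 1's lower leg becomes R2‖(R3+R4) = 2171 Ω, so V_mid = 12.8 × 2171/3171 = 8.764 V.
Stage 2 is itself unloaded: V_out = V_mid × R4/(R3+R4) = 8.764 × 3300/4120 = 7.02 V.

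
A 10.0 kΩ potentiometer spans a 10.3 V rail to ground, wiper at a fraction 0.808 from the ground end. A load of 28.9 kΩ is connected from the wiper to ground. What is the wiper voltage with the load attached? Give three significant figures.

The wiper splits the pot into (1−α)R = 1.920 kΩ above and αR = 8.080 kΩ below.
Lower section ‖ load = 6.315 kΩ.
V_wiper = 10.3 × 6.315/(1.920 + 6.315) = 7.90 V.

V ≈ 7.90 V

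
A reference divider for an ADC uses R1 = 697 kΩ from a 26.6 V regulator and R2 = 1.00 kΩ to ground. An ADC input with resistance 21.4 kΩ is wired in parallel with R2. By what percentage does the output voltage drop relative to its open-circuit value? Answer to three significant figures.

4.46 %

The divider's output (Thévenin) resistance is R1‖R2 = 0.9986 kΩ.
Fractional drop under load = R_th/(R_th + R_L) = 0.9986 / (0.9986 + 21.4) = 0.04458.
So the output falls by 4.46 %.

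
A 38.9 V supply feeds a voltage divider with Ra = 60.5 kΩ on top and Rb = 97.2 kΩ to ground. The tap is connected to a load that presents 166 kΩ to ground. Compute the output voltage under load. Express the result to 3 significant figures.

The load sits in parallel with Rb: Rb‖R_L = (97.2 × 166) / (97.2 + 166) = 61.30 kΩ.
V_out = 38.9 × 61.30 / (60.5 + 61.30) = 38.9 × 61.30/121.8 = 19.6 V.
(Unloaded it would have been 24.0 V.)

V_out ≈ 19.6 V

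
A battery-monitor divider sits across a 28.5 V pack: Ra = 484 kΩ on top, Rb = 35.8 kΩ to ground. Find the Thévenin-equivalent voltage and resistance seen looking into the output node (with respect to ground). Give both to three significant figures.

V_th is the open-circuit tap voltage: 28.5 × 35.8/(484 + 35.8) = 1.96 V.
With the supply zeroed, Ra and Rb appear in parallel from the tap: R_th = Ra‖Rb = (484 × 35.8)/519.8 = 33.3 kΩ.

V_th = 1.96 V, R_th = 33.3 kΩ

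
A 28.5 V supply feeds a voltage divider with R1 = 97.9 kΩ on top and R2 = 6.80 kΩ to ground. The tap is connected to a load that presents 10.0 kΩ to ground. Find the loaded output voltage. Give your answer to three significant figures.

The load sits in parallel with R2: R2‖R_L = (6.80 × 10.0) / (6.80 + 10.0) = 4.048 kΩ.
V_out = 28.5 × 4.048 / (97.9 + 4.048) = 28.5 × 4.048/101.9 = 1.13 V.

V_out ≈ 1.13 V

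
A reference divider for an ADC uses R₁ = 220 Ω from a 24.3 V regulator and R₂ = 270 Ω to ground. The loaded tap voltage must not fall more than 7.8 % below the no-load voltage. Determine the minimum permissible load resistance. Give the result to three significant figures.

Output resistance R_th = R₁‖R₂ = (220 × 270)/490.0 = 121.2 Ω.
The fractional drop is R_th/(R_th + R_L); requiring this ≤ 0.0780 gives R_L ≥ R_th(1/0.0780 − 1) = 121.2 × 11.82 = 1.43 kΩ.

R_L(min) ≈ 1.43 kΩ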